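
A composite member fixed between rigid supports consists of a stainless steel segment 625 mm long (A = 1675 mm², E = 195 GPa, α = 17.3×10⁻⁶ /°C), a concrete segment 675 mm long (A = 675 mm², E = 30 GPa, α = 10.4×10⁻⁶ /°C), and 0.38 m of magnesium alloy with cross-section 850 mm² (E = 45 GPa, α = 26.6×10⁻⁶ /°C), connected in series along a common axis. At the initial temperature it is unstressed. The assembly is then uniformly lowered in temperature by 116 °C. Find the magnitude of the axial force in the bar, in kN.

P ≈ 71.7 kN (tensile)

With the walls removed the bar would change length by δ_free = Σ αᵢΔT Lᵢ = 17.3×10⁻⁶×116×625 + 10.4×10⁻⁶×116×675 + 26.6×10⁻⁶×116×380 = 3.241 mm.
Since the ends are fixed, an axial force P builds up, equal in every segment, with P · Σ Lᵢ/(AᵢEᵢ) = δ_free.
Σ Lᵢ/(AᵢEᵢ) = 625/(1675×195×10³) + 675/(675×30×10³) + 380/(850×45×10³) = 4.518×10⁻⁵ mm/N.
Hence P = δ_free / Σ(L/AE) = 3.241/4.518×10⁻⁵ = 71.74 kN (tensile).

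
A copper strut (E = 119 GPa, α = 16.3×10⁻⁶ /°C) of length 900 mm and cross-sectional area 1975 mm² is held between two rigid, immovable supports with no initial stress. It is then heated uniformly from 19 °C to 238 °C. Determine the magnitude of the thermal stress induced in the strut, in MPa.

Because both ends are immovable the net strain is zero, and the suppressed thermal strain is αΔT = 16.3×10⁻⁶ × 219 = 3569.7×10⁻⁶.
The stress required to suppress this strain is σ = Eε = 119×10³ × 3569.7×10⁻⁶ = 424.8 MPa, compressive since the strut is trying to expand.

σ ≈ 425 MPa (compressive)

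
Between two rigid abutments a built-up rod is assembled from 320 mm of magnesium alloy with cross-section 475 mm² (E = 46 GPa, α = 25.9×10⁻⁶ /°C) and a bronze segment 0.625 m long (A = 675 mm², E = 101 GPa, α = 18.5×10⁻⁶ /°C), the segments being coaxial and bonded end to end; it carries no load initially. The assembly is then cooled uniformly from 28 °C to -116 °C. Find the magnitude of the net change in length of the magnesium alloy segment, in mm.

Free thermal contraction of the whole bar: Σ αᵢΔT Lᵢ = 25.9×10⁻⁶×144×320 + 18.5×10⁻⁶×144×625 = 2.858 mm.
The walls prevent any net length change, so an axial force P (same in every segment) develops. Compatibility: P · Σ Lᵢ/(AᵢEᵢ) = δ_free.
The series flexibility is Σ Lᵢ/(AᵢEᵢ) = 320/(475×46×10³) + 625/(675×101×10³) = 2.381×10⁻⁵ mm/N.
So P = 2.858 / 2.381×10⁻⁵ = 120 kN, tensile.
For the magnesium alloy segment, free thermal change = 25.9×10⁻⁶×144×320 = 1.193 mm and elastic change from P = 120000×320/(475×46×10³) = 1.758 mm; these oppose, so the net change is 0.565 mm (segment lengthens).

|ΔL| ≈ 0.565 mm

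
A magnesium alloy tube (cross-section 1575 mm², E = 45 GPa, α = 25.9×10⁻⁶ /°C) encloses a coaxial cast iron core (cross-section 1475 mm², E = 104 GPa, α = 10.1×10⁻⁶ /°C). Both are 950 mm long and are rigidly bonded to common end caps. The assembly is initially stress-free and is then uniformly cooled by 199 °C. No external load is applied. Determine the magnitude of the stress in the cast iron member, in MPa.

σ ≈ 103 MPa (compressive)

The magnesium alloy has the larger α, so on cooling it would change length more than the cast iron if both were free. The rigid plates force a common final length, so the magnesium alloy is put into tension and the cast iron into compression, with equal and opposite forces P (no external load).
Equating the net (thermal + elastic) strains gives |α₁ − α₂|·ΔT = P·[1/(A₁E₁) + 1/(A₂E₂)].
|α₁ − α₂|·ΔT = 15.8×10⁻⁶ × 199 = 0.003144.
1/(A₁E₁) + 1/(A₂E₂) = 1/(1575×45×10³) + 1/(1475×104×10³) = 2.063×10⁻⁸ N⁻¹.
P = 0.003144 / 2.063×10⁻⁸ = 152400 N = 152.4 kN.
σ_{cast iron} = P/A₂ = 152400/1475 = 103.3 MPa, compressive.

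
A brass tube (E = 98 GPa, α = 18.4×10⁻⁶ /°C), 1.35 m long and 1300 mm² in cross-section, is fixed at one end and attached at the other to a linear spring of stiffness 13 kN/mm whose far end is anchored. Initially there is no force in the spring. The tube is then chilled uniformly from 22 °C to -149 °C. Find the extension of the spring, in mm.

Free thermal contraction: δ_free = αΔT L = 18.4×10⁻⁶ × 171 × 1350 = 4.248 mm.
With a force P in the spring, the elastic change of the tube is PL/(AE) and that of the spring is P/k; compatibility requires their sum to equal δ_free.
P [ L/(AE) + 1/k ] = δ_free → P [ 1350/(1300×98×10³) + 1/(13×10³) ] = 4.248.
P = 4.248 / 8.752×10⁻⁵ = 48530 N.
Spring extension = P/k = 48530/(13×10³) = 3.733 mm.

δ ≈ 3.73 mm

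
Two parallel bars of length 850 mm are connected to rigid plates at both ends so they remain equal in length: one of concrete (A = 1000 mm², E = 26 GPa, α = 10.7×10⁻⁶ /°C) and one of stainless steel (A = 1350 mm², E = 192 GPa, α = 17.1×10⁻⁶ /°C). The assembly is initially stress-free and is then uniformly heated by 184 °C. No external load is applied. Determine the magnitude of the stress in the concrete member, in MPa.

σ ≈ 27.8 MPa (tensile)

The stainless steel has the larger α, so on heating it would change length more than the concrete if both were free. The rigid plates force a common final length, so the stainless steel is put into compression and the concrete into tension, with equal and opposite forces P (no external load).
Compatibility of the two members (thermal + elastic change equal): (α₁ − α₂)ΔT = P·[1/(A₁E₁) + 1/(A₂E₂)].
|α₁ − α₂|·ΔT = 6.4×10⁻⁶ × 184 = 0.001178.
1/(A₁E₁) + 1/(A₂E₂) = 1/(1000×26×10³) + 1/(1350×192×10³) = 4.232×10⁻⁸ N⁻¹.
P = 0.001178 / 4.232×10⁻⁸ = 27830 N = 27.83 kN.
σ_{concrete} = P/A₁ = 27830/1000 = 27.83 MPa, tensile.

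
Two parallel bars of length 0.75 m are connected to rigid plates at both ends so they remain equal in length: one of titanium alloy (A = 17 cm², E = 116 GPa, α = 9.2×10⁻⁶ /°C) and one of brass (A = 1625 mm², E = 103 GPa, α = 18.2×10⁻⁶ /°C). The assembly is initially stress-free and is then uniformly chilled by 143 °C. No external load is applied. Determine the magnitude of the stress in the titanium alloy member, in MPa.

σ ≈ 68.5 MPa (compressive)

Equilibrium of a rigid end plate with no external load gives equal and opposite internal forces ±P in the two members. Since α_{brass} > α_{titanium alloy}, cooling drives the brass into tension and the titanium alloy into compression.
Equating the net (thermal + elastic) strains gives |α₁ − α₂|·ΔT = P·[1/(A₁E₁) + 1/(A₂E₂)].
|α₁ − α₂|·ΔT = 9×10⁻⁶ × 143 = 0.001287.
1/(A₁E₁) + 1/(A₂E₂) = 1/(1700×116×10³) + 1/(1625×103×10³) = 1.105×10⁻⁸ N⁻¹.
P = 0.001287 / 1.105×10⁻⁸ = 116500 N = 116.5 kN.
σ_{titanium alloy} = P/A₁ = 116500/1700 = 68.54 MPa, compressive.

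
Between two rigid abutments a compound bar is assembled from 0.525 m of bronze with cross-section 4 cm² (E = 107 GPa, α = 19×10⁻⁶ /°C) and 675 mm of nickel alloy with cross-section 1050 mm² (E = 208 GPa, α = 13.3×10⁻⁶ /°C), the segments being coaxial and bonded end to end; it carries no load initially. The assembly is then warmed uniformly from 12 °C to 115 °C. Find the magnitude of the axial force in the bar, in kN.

P ≈ 127 kN (compressive)

With the walls removed the bar would change length by δ_free = Σ αᵢΔT Lᵢ = 19×10⁻⁶×103×525 + 13.3×10⁻⁶×103×675 = 1.952 mm.
Since the ends are fixed, an axial force P builds up, equal in every segment, with P · Σ Lᵢ/(AᵢEᵢ) = δ_free.
Σ Lᵢ/(AᵢEᵢ) = 525/(400×107×10³) + 675/(1050×208×10³) = 1.536×10⁻⁵ mm/N.
Hence P = δ_free / Σ(L/AE) = 1.952/1.536×10⁻⁵ = 127.1 kN (compressive).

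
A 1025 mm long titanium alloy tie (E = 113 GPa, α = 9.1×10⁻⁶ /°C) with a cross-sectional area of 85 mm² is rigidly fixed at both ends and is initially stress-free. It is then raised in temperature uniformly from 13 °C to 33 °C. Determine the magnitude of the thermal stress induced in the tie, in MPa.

The supports are rigid, so the total axial strain is zero. The restrained thermal strain is ε = αΔT = 9.1×10⁻⁶ × 20 = 182×10⁻⁶.
σ = EαΔT = 113×10³ × 9.1×10⁻⁶ × 20 = 20.57 MPa (compressive; the tie is trying to expand).

σ ≈ 20.6 MPa (compressive)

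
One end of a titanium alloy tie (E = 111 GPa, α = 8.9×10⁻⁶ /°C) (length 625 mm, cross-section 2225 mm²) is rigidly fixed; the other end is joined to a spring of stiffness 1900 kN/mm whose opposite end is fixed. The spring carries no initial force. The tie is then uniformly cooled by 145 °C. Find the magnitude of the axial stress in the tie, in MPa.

σ ≈ 119 MPa (tensile)

Free thermal contraction: δ_free = αΔT L = 8.9×10⁻⁶ × 145 × 625 = 0.8066 mm.
Let P be the tensile force in the spring. The tie extends elastically by PL/(AE) and the spring stretches by P/k; together these equal δ_free.
So P = δ_free / [L/(AE) + 1/k] = 0.8066 / [ 625/(2225×111×10³) + 1/(1900×10³) ].
P = 0.8066 / 3.057×10⁻⁶ = 263800 N.
σ = P/A = 263800/2225 = 118.6 MPa.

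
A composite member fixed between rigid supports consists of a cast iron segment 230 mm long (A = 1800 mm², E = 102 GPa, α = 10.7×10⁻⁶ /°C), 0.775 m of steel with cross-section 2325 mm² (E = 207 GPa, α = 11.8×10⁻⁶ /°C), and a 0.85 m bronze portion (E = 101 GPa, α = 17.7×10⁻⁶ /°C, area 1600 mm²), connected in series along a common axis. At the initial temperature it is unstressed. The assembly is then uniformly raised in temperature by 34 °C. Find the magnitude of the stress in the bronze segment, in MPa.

If the supports were absent, the total length change would be Σ αᵢΔT Lᵢ = 10.7×10⁻⁶×34×230 + 11.8×10⁻⁶×34×775 + 17.7×10⁻⁶×34×850 = 0.9061 mm.
Since the ends are fixed, an axial force P builds up, equal in every segment, with P · Σ Lᵢ/(AᵢEᵢ) = δ_free.
The series flexibility is Σ Lᵢ/(AᵢEᵢ) = 230/(1800×102×10³) + 775/(2325×207×10³) + 850/(1600×101×10³) = 8.123×10⁻⁶ mm/N.
P = 0.9061 / 8.123×10⁻⁶ = 111600 N = 111.6 kN, compressive.
σ_{bronze} = P / A = 111600 / 1600 = 69.72 MPa.

σ ≈ 69.7 MPa (compressive)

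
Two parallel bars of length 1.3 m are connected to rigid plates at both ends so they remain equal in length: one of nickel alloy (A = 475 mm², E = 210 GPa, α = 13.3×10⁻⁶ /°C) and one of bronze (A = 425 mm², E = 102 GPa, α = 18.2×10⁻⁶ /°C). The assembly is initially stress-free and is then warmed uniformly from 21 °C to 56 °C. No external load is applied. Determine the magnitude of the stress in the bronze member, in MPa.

The bronze has the larger α, so on heating it would change length more than the nickel alloy if both were free. The rigid plates force a common final length, so the bronze is put into compression and the nickel alloy into tension, with equal and opposite forces P (no external load).
Compatibility of the two members (thermal + elastic change equal): (α₁ − α₂)ΔT = P·[1/(A₁E₁) + 1/(A₂E₂)].
|α₁ − α₂|·ΔT = 4.9×10⁻⁶ × 35 = 0.0001715.
1/(A₁E₁) + 1/(A₂E₂) = 1/(475×210×10³) + 1/(425×102×10³) = 3.309×10⁻⁸ N⁻¹.
P = 0.0001715 / 3.309×10⁻⁸ = 5182 N = 5.182 kN.
σ_{bronze} = P/A₂ = 5182/425 = 12.19 MPa, compressive.

σ ≈ 12.2 MPa (compressive)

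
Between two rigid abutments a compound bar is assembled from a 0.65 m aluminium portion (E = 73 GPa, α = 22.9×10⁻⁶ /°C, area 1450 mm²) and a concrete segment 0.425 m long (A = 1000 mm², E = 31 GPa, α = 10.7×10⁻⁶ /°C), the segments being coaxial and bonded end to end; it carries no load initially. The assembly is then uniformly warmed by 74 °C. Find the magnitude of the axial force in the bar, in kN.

Free thermal expansion of the whole bar: Σ αᵢΔT Lᵢ = 22.9×10⁻⁶×74×650 + 10.7×10⁻⁶×74×425 = 1.438 mm.
Since the ends are fixed, an axial force P builds up, equal in every segment, with P · Σ Lᵢ/(AᵢEᵢ) = δ_free.
The series flexibility is Σ Lᵢ/(AᵢEᵢ) = 650/(1450×73×10³) + 425/(1000×31×10³) = 1.985×10⁻⁵ mm/N.
Hence P = δ_free / Σ(L/AE) = 1.438/1.985×10⁻⁵ = 72.44 kN (compressive).

P ≈ 72.4 kN (compressive)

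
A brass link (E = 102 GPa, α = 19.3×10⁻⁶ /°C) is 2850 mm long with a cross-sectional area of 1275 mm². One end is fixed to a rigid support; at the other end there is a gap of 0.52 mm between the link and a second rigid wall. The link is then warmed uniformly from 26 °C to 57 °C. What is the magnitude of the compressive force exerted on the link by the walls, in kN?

P ≈ 54.1 kN

Unrestrained expansion: δ_free = αΔT L = 19.3×10⁻⁶ × 31 × 2850 = 1.705 mm.
This exceeds the 0.52 mm gap, so the wall pushes back. The portion of expansion that must be recovered elastically is δ_free − gap = 1.705 − 0.52 = 1.185 mm.
That suppressed elongation corresponds to σ = E·Δ/L = 102×10³ × 1.185/2850 = 42.42 MPa.
P = σA = 42.42 × 1275 = 54.08 kN.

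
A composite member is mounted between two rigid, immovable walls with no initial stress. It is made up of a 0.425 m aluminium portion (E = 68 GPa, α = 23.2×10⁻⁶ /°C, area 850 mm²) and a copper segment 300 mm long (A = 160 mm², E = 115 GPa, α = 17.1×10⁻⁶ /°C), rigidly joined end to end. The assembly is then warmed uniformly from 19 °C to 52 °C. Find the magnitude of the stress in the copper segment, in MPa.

With the walls removed the bar would change length by δ_free = Σ αᵢΔT Lᵢ = 23.2×10⁻⁶×33×425 + 17.1×10⁻⁶×33×300 = 0.4947 mm.
The rigid supports impose zero overall length change; the single axial force P common to all segments must satisfy P Σ Lᵢ/(AᵢEᵢ) = δ_free.
The series flexibility is Σ Lᵢ/(AᵢEᵢ) = 425/(850×68×10³) + 300/(160×115×10³) = 2.366×10⁻⁵ mm/N.
So P = 0.4947 / 2.366×10⁻⁵ = 20.91 kN, compressive.
σ_{copper} = P / A = 20910 / 160 = 130.7 MPa.

σ ≈ 131 MPa (compressive)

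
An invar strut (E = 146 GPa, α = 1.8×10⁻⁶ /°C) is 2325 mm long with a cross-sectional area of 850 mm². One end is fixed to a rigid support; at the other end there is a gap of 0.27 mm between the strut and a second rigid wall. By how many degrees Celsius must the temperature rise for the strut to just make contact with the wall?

ΔT ≈ 64.5 °C

Contact occurs when the free expansion equals the gap: αΔT L = 0.27 mm.
ΔT = 0.27 / (1.8×10⁻⁶ × 2325) = 64.52 °C.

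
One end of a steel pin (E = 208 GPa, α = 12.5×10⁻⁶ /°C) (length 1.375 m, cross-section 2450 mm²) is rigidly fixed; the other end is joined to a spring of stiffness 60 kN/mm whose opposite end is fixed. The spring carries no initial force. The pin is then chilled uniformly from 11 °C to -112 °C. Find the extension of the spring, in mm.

δ ≈ 1.82 mm

The unrestrained thermal change is αΔT L = 12.5×10⁻⁶ × 123 × 1375 = 2.114 mm.
With a force P in the spring, the elastic change of the pin is PL/(AE) and that of the spring is P/k; compatibility requires their sum to equal δ_free.
P [ L/(AE) + 1/k ] = δ_free → P [ 1375/(2450×208×10³) + 1/(60×10³) ] = 2.114.
P = 2.114 / 1.936×10⁻⁵ = 109200 N.
Spring extension = P/k = 109200/(60×10³) = 1.82 mm.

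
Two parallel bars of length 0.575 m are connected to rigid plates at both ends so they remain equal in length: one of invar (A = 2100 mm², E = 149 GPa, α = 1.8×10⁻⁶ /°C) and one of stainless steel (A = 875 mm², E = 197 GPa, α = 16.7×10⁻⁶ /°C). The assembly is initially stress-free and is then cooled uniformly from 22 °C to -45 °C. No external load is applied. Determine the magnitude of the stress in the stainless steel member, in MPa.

σ ≈ 127 MPa (tensile)

Equilibrium of a rigid end plate with no external load gives equal and opposite internal forces ±P in the two members. Since α_{stainless steel} > α_{invar}, cooling drives the stainless steel into tension and the invar into compression.
Compatibility of the two members (thermal + elastic change equal): (α₁ − α₂)ΔT = P·[1/(A₁E₁) + 1/(A₂E₂)].
|α₁ − α₂|·ΔT = 14.9×10⁻⁶ × 67 = 0.0009983.
1/(A₁E₁) + 1/(A₂E₂) = 1/(2100×149×10³) + 1/(875×197×10³) = 8.997×10⁻⁹ N⁻¹.
So P = 0.0009983 / 8.997×10⁻⁹ = 111 kN.
σ_{stainless steel} = P/A₂ = 111000/875 = 126.8 MPa, tensile.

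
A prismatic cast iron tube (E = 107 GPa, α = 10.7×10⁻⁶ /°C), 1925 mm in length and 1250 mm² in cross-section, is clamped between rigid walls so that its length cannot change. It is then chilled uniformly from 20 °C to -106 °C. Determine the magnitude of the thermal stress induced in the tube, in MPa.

σ ≈ 144 MPa (tensile)

Because both ends are immovable the net strain is zero, and the suppressed thermal strain is αΔT = 10.7×10⁻⁶ × 126 = 1348.2×10⁻⁶.
σ = EαΔT = 107×10³ × 10.7×10⁻⁶ × 126 = 144.3 MPa (tensile; the tube is trying to contract).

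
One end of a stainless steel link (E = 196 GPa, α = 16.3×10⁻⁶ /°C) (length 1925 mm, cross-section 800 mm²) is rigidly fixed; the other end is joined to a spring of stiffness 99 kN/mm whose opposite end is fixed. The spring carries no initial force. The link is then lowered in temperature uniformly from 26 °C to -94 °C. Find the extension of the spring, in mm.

Free thermal contraction: δ_free = αΔT L = 16.3×10⁻⁶ × 120 × 1925 = 3.765 mm.
With a force P in the spring, the elastic change of the link is PL/(AE) and that of the spring is P/k; compatibility requires their sum to equal δ_free.
So P = δ_free / [L/(AE) + 1/k] = 3.765 / [ 1925/(800×196×10³) + 1/(99×10³) ].
P = 3.765 / 2.238×10⁻⁵ = 168300 N.
Spring extension = P/k = 168300/(99×10³) = 1.7 mm.

δ ≈ 1.7 mm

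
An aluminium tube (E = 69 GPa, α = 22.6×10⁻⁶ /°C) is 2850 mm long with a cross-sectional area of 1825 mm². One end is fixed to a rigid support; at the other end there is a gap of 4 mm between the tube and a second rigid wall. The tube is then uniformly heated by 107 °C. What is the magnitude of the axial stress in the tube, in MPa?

σ ≈ 70 MPa (compressive)

Free thermal elongation = αΔT L = 22.6×10⁻⁶ × 107 × 2850 = 6.892 mm.
This exceeds the 4 mm gap, so the wall pushes back. The portion of expansion that must be recovered elastically is δ_free − gap = 6.892 − 4 = 2.892 mm.
So σ = E(δ_free − g)/L = 69×10³ × 2.892/2850 = 70.01 MPa.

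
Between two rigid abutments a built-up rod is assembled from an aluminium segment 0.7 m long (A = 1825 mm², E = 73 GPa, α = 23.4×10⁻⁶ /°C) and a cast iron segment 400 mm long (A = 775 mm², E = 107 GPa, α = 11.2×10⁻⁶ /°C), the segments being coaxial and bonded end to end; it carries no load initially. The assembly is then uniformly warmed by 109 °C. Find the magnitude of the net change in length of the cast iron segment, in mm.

Free thermal expansion of the whole bar: Σ αᵢΔT Lᵢ = 23.4×10⁻⁶×109×700 + 11.2×10⁻⁶×109×400 = 2.274 mm.
Since the ends are fixed, an axial force P builds up, equal in every segment, with P · Σ Lᵢ/(AᵢEᵢ) = δ_free.
The series flexibility is Σ Lᵢ/(AᵢEᵢ) = 700/(1825×73×10³) + 400/(775×107×10³) = 1.008×10⁻⁵ mm/N.
So P = 2.274 / 1.008×10⁻⁵ = 225.6 kN, compressive.
For the cast iron segment, free thermal change = 11.2×10⁻⁶×109×400 = 0.4883 mm and elastic change from P = 225600×400/(775×107×10³) = 1.088 mm; these oppose, so the net change is 0.6 mm (segment shortens).

|ΔL| ≈ 0.6 mm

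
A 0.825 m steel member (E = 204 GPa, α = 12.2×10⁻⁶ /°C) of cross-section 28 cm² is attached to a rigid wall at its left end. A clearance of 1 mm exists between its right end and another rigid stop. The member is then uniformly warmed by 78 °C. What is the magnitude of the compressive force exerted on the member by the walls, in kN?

Free thermal elongation = αΔT L = 12.2×10⁻⁶ × 78 × 825 = 0.7851 mm.
This is smaller than the 1 mm clearance, so the member expands freely without reaching the stop — the stress is zero.

P ≈ 0 kN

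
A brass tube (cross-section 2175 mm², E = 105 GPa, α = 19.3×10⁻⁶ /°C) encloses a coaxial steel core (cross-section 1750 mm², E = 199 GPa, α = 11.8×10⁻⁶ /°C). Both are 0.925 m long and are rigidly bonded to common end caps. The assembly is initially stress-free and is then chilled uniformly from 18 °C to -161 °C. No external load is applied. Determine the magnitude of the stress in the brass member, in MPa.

The brass has the larger α, so on cooling it would change length more than the steel if both were free. The rigid plates force a common final length, so the brass is put into tension and the steel into compression, with equal and opposite forces P (no external load).
Equating the net (thermal + elastic) strains gives |α₁ − α₂|·ΔT = P·[1/(A₁E₁) + 1/(A₂E₂)].
|α₁ − α₂|·ΔT = 7.5×10⁻⁶ × 179 = 0.001342.
1/(A₁E₁) + 1/(A₂E₂) = 1/(2175×105×10³) + 1/(1750×199×10³) = 7.25×10⁻⁹ N⁻¹.
P = 0.001342 / 7.25×10⁻⁹ = 185200 N = 185.2 kN.
σ_{brass} = P/A₁ = 185200/2175 = 85.13 MPa, tensile.

σ ≈ 85.1 MPa (tensile)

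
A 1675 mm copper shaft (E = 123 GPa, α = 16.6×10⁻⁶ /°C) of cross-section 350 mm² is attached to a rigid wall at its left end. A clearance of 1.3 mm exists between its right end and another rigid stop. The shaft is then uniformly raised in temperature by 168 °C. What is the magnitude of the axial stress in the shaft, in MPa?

σ ≈ 248 MPa (compressive)

Free thermal elongation = αΔT L = 16.6×10⁻⁶ × 168 × 1675 = 4.671 mm.
After closing the 1.3 mm clearance, 4.671 − 1.3 = 3.371 mm of expansion remains to be suppressed by the wall.
So σ = E(δ_free − g)/L = 123×10³ × 3.371/1675 = 247.6 MPa.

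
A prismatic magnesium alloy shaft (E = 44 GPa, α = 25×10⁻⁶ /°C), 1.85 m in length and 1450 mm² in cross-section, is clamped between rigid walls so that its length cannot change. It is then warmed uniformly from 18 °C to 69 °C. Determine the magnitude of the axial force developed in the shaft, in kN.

Full restraint means ε = 0, so the stress is σ = EαΔT = 44×10³ × 25×10⁻⁶ × 51 = 56.1 MPa.
Then P = σA = 56.1 × 1450 mm² = 81.34 kN, compressive.

P ≈ 81.3 kN (compressive)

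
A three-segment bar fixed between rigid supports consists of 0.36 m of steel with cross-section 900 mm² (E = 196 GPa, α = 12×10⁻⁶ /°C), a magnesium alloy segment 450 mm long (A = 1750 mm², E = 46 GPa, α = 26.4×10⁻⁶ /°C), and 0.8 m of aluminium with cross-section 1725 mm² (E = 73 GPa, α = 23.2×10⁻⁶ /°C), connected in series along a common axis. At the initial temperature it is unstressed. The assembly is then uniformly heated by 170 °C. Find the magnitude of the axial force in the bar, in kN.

With the walls removed the bar would change length by δ_free = Σ αᵢΔT Lᵢ = 12×10⁻⁶×170×360 + 26.4×10⁻⁶×170×450 + 23.2×10⁻⁶×170×800 = 5.909 mm.
The rigid supports impose zero overall length change; the single axial force P common to all segments must satisfy P Σ Lᵢ/(AᵢEᵢ) = δ_free.
The series flexibility is Σ Lᵢ/(AᵢEᵢ) = 360/(900×196×10³) + 450/(1750×46×10³) + 800/(1725×73×10³) = 1.398×10⁻⁵ mm/N.
P = 5.909 / 1.398×10⁻⁵ = 422600 N = 422.6 kN, compressive.

P ≈ 423 kN (compressive)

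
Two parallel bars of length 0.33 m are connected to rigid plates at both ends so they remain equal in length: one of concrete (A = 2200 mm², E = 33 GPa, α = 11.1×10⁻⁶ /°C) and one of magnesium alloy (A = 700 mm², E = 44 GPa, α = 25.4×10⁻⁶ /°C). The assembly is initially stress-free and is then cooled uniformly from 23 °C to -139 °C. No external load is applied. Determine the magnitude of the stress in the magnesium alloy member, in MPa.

Equilibrium of a rigid end plate with no external load gives equal and opposite internal forces ±P in the two members. Since α_{magnesium alloy} > α_{concrete}, cooling drives the magnesium alloy into tension and the concrete into compression.
Equating the net (thermal + elastic) strains gives |α₁ − α₂|·ΔT = P·[1/(A₁E₁) + 1/(A₂E₂)].
|α₁ − α₂|·ΔT = 14.3×10⁻⁶ × 162 = 0.002317.
1/(A₁E₁) + 1/(A₂E₂) = 1/(2200×33×10³) + 1/(700×44×10³) = 4.624×10⁻⁸ N⁻¹.
P = 0.002317 / 4.624×10⁻⁸ = 50100 N = 50.1 kN.
σ_{magnesium alloy} = P/A₂ = 50100/700 = 71.57 MPa, tensile.

σ ≈ 71.6 MPa (tensile)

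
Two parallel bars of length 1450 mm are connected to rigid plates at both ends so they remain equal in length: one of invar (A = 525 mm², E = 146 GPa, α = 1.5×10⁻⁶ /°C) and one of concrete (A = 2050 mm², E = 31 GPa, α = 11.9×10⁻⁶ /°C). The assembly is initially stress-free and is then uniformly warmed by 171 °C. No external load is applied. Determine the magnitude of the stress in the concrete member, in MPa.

Equilibrium of a rigid end plate with no external load gives equal and opposite internal forces ±P in the two members. Since α_{concrete} > α_{invar}, heating drives the concrete into compression and the invar into tension.
Setting the final lengths equal and cancelling L: (α₁ − α₂)ΔT = P/(A₁E₁) + P/(A₂E₂).
|α₁ − α₂|·ΔT = 10.4×10⁻⁶ × 171 = 0.001778.
1/(A₁E₁) + 1/(A₂E₂) = 1/(525×146×10³) + 1/(2050×31×10³) = 2.878×10⁻⁸ N⁻¹.
P = 0.001778 / 2.878×10⁻⁸ = 61790 N = 61.79 kN.
σ_{concrete} = P/A₂ = 61790/2050 = 30.14 MPa, compressive.

σ ≈ 30.1 MPa (compressive)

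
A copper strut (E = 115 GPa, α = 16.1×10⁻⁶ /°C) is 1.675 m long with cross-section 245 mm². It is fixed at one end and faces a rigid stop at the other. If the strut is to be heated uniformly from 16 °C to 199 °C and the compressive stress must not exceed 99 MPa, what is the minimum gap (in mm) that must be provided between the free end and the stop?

g ≈ 3.49 mm

With no wall the strut would lengthen by αΔT L = 16.1×10⁻⁶ × 183 × 1675 = 4.935 mm.
A stress of 99 MPa corresponds to the wall pushing the strut back by σL/E = 99×1675/(115×10³) = 1.442 mm.
So the gap has to take up the difference, g_min = δ_free − σL/E = 4.935 − 1.442 = 3.493 mm.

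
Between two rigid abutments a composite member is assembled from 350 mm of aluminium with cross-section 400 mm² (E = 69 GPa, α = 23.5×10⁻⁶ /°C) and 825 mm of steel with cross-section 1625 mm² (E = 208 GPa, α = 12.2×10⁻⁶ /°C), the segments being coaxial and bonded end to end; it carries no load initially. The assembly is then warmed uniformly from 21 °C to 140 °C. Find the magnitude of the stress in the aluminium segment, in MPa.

σ ≈ 360 MPa (compressive)

If the supports were absent, the total length change would be Σ αᵢΔT Lᵢ = 23.5×10⁻⁶×119×350 + 12.2×10⁻⁶×119×825 = 2.177 mm.
The walls prevent any net length change, so an axial force P (same in every segment) develops. Compatibility: P · Σ Lᵢ/(AᵢEᵢ) = δ_free.
The series flexibility is Σ Lᵢ/(AᵢEᵢ) = 350/(400×69×10³) + 825/(1625×208×10³) = 1.512×10⁻⁵ mm/N.
P = 2.177 / 1.512×10⁻⁵ = 143900 N = 143.9 kN, compressive.
σ_{aluminium} = P / A = 143900 / 400 = 359.8 MPa.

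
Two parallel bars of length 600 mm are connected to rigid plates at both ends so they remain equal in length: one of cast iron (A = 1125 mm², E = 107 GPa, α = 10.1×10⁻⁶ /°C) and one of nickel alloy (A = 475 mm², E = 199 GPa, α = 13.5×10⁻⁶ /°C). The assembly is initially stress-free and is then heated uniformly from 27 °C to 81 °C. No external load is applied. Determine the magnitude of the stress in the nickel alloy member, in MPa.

σ ≈ 20.5 MPa (compressive)

The nickel alloy has the larger α, so on heating it would change length more than the cast iron if both were free. The rigid plates force a common final length, so the nickel alloy is put into compression and the cast iron into tension, with equal and opposite forces P (no external load).
Equating the net (thermal + elastic) strains gives |α₁ − α₂|·ΔT = P·[1/(A₁E₁) + 1/(A₂E₂)].
|α₁ − α₂|·ΔT = 3.4×10⁻⁶ × 54 = 0.0001836.
1/(A₁E₁) + 1/(A₂E₂) = 1/(1125×107×10³) + 1/(475×199×10³) = 1.889×10⁻⁸ N⁻¹.
P = 0.0001836 / 1.889×10⁻⁸ = 9721 N = 9.721 kN.
σ_{nickel alloy} = P/A₂ = 9721/475 = 20.47 MPa, compressive.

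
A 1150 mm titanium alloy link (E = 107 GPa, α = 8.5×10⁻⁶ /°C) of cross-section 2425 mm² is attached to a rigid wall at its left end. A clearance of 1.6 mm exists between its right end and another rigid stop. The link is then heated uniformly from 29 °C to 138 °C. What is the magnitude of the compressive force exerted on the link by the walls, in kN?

P ≈ 0 kN

Unrestrained expansion: δ_free = αΔT L = 8.5×10⁻⁶ × 109 × 1150 = 1.065 mm.
This is smaller than the 1.6 mm clearance, so the link expands freely without reaching the stop — the stress is zero.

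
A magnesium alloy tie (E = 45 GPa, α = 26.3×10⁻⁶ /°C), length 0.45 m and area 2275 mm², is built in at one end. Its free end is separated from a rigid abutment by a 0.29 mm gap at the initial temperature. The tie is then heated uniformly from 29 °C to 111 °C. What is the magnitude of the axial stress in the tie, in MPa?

If the wall were absent the tie would grow by αΔT L = 26.3×10⁻⁶ × 82 × 450 = 0.9705 mm.
This exceeds the 0.29 mm gap, so the wall pushes back. The portion of expansion that must be recovered elastically is δ_free − gap = 0.9705 − 0.29 = 0.6805 mm.
So σ = E(δ_free − g)/L = 45×10³ × 0.6805/450 = 68.05 MPa.

σ ≈ 68 MPa (compressive)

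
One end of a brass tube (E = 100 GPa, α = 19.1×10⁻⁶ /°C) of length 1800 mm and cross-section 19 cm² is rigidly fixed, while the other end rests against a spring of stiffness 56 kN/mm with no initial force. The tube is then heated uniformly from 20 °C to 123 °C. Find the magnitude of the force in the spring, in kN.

The unrestrained thermal change is αΔT L = 19.1×10⁻⁶ × 103 × 1800 = 3.541 mm.
Let P be the compressive force at the spring. The tube shortens elastically by PL/(AE) and the spring compresses by P/k; together these equal δ_free.
P [ L/(AE) + 1/k ] = δ_free → P [ 1800/(1900×100×10³) + 1/(56×10³) ] = 3.541.
P = 3.541 / 2.733×10⁻⁵ = 129600 N.

P ≈ 130 kN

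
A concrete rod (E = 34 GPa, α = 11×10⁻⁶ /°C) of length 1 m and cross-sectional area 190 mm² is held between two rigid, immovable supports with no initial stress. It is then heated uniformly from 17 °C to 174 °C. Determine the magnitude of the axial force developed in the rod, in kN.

With zero net strain, σ = E·αΔT = 34 GPa × 11×10⁻⁶ × 157 = 58.72 MPa.
P = AEαΔT = 190 × 34×10³ × 11×10⁻⁶ × 157 = 11.16 kN (compressive).

P ≈ 11.2 kN (compressive)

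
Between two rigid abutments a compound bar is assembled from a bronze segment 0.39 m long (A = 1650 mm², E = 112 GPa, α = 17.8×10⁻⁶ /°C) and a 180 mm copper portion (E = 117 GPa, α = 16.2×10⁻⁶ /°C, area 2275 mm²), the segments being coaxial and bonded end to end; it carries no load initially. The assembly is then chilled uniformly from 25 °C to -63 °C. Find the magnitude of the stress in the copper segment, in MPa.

If the supports were absent, the total length change would be Σ αᵢΔT Lᵢ = 17.8×10⁻⁶×88×390 + 16.2×10⁻⁶×88×180 = 0.8675 mm.
The walls prevent any net length change, so an axial force P (same in every segment) develops. Compatibility: P · Σ Lᵢ/(AᵢEᵢ) = δ_free.
Σ Lᵢ/(AᵢEᵢ) = 390/(1650×112×10³) + 180/(2275×117×10³) = 2.787×10⁻⁶ mm/N.
So P = 0.8675 / 2.787×10⁻⁶ = 311.3 kN, tensile.
σ_{copper} = P / A = 311300 / 2275 = 136.8 MPa.

σ ≈ 137 MPa (tensile)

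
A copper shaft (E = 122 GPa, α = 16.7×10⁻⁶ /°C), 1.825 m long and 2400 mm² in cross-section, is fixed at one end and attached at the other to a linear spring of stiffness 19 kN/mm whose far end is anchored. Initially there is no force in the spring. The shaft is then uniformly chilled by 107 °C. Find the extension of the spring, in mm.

If the spring were absent the shaft would shorten by αΔT L = 16.7×10⁻⁶ × 107 × 1825 = 3.261 mm.
Let P be the tensile force in the spring. The shaft extends elastically by PL/(AE) and the spring stretches by P/k; together these equal δ_free.
So P = δ_free / [L/(AE) + 1/k] = 3.261 / [ 1825/(2400×122×10³) + 1/(19×10³) ].
P = 3.261 / 5.886×10⁻⁵ = 55400 N.
Spring extension = P/k = 55400/(19×10³) = 2.916 mm.

δ ≈ 2.92 mm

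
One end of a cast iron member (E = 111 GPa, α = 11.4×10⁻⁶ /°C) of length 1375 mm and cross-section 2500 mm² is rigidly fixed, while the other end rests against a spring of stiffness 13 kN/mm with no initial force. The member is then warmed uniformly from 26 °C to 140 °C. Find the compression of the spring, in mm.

δ ≈ 1.68 mm

Free thermal expansion: δ_free = αΔT L = 11.4×10⁻⁶ × 114 × 1375 = 1.787 mm.
With a force P in the spring, the elastic change of the member is PL/(AE) and that of the spring is P/k; compatibility requires their sum to equal δ_free.
P [ L/(AE) + 1/k ] = δ_free → P [ 1375/(2500×111×10³) + 1/(13×10³) ] = 1.787.
P = 1.787 / 8.188×10⁻⁵ = 21820 N.
Spring compression = P/k = 21820/(13×10³) = 1.679 mm.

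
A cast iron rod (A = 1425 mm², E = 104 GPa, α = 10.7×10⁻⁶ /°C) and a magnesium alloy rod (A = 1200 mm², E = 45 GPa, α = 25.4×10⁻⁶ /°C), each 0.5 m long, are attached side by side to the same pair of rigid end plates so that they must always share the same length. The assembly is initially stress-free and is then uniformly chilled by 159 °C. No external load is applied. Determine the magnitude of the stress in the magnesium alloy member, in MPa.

σ ≈ 77.1 MPa (tensile)

Equilibrium of a rigid end plate with no external load gives equal and opposite internal forces ±P in the two members. Since α_{magnesium alloy} > α_{cast iron}, cooling drives the magnesium alloy into tension and the cast iron into compression.
Setting the final lengths equal and cancelling L: (α₁ − α₂)ΔT = P/(A₁E₁) + P/(A₂E₂).
|α₁ − α₂|·ΔT = 14.7×10⁻⁶ × 159 = 0.002337.
1/(A₁E₁) + 1/(A₂E₂) = 1/(1425×104×10³) + 1/(1200×45×10³) = 2.527×10⁻⁸ N⁻¹.
So P = 0.002337 / 2.527×10⁻⁸ = 92.51 kN.
σ_{magnesium alloy} = P/A₂ = 92510/1200 = 77.09 MPa, tensile.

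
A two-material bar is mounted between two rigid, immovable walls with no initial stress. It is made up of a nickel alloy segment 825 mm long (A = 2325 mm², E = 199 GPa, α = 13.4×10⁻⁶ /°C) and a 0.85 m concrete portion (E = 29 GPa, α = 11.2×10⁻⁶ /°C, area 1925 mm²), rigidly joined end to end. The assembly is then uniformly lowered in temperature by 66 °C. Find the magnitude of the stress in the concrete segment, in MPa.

σ ≈ 41.5 MPa (tensile)

If the supports were absent, the total length change would be Σ αᵢΔT Lᵢ = 13.4×10⁻⁶×66×825 + 11.2×10⁻⁶×66×850 = 1.358 mm.
The rigid supports impose zero overall length change; the single axial force P common to all segments must satisfy P Σ Lᵢ/(AᵢEᵢ) = δ_free.
Σ Lᵢ/(AᵢEᵢ) = 825/(2325×199×10³) + 850/(1925×29×10³) = 1.701×10⁻⁵ mm/N.
Hence P = δ_free / Σ(L/AE) = 1.358/1.701×10⁻⁵ = 79.84 kN (tensile).
σ_{concrete} = P / A = 79840 / 1925 = 41.47 MPa.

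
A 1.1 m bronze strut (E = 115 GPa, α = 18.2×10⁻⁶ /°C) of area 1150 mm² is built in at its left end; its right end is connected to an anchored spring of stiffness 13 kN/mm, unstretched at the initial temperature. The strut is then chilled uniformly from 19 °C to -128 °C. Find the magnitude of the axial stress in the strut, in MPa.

If the spring were absent the strut would shorten by αΔT L = 18.2×10⁻⁶ × 147 × 1100 = 2.943 mm.
Let P be the tensile force in the spring. The strut extends elastically by PL/(AE) and the spring stretches by P/k; together these equal δ_free.
P [ L/(AE) + 1/k ] = δ_free → P [ 1100/(1150×115×10³) + 1/(13×10³) ] = 2.943.
P = 2.943 / 8.524×10⁻⁵ = 34530 N.
σ = P/A = 34530/1150 = 30.02 MPa.

σ ≈ 30 MPa (tensile)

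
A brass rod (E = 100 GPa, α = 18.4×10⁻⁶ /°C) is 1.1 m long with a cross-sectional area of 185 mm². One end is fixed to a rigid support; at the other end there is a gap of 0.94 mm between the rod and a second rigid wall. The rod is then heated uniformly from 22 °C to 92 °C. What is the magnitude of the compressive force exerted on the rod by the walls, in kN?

If the wall were absent the rod would grow by αΔT L = 18.4×10⁻⁶ × 70 × 1100 = 1.417 mm.
The gap closes (δ_free > 0.94 mm) and the wall then resists a further 1.417 − 0.94 = 0.4768 mm of expansion.
Compatibility: PL/(AE) = 0.4768 mm, so σ = P/A = E × (0.4768/1100) = 43.35 MPa.
P = σA = 43.35 × 185 = 8.019 kN.

P ≈ 8.02 kN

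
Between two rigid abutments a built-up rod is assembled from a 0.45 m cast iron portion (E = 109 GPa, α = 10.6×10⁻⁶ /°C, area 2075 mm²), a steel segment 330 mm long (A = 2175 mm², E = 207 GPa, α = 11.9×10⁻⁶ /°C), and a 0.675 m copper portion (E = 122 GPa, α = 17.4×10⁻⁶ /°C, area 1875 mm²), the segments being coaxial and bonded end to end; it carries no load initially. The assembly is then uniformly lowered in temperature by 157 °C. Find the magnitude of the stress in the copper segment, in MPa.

If the supports were absent, the total length change would be Σ αᵢΔT Lᵢ = 10.6×10⁻⁶×157×450 + 11.9×10⁻⁶×157×330 + 17.4×10⁻⁶×157×675 = 3.209 mm.
The rigid supports impose zero overall length change; the single axial force P common to all segments must satisfy P Σ Lᵢ/(AᵢEᵢ) = δ_free.
Σ Lᵢ/(AᵢEᵢ) = 450/(2075×109×10³) + 330/(2175×207×10³) + 675/(1875×122×10³) = 5.673×10⁻⁶ mm/N.
So P = 3.209 / 5.673×10⁻⁶ = 565.7 kN, tensile.
σ_{copper} = P / A = 565700 / 1875 = 301.7 MPa.

σ ≈ 302 MPa (tensile)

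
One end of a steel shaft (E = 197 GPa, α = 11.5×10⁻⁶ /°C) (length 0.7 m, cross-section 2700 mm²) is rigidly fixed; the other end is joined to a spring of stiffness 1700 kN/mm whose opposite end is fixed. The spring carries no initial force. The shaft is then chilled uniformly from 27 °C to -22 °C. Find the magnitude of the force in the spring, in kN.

If the spring were absent the shaft would shorten by αΔT L = 11.5×10⁻⁶ × 49 × 700 = 0.3944 mm.
With a force P in the spring, the elastic change of the shaft is PL/(AE) and that of the spring is P/k; compatibility requires their sum to equal δ_free.
P [ L/(AE) + 1/k ] = δ_free → P [ 700/(2700×197×10³) + 1/(1700×10³) ] = 0.3944.
P = 0.3944 / 1.904×10⁻⁶ = 207100 N.

P ≈ 207 kN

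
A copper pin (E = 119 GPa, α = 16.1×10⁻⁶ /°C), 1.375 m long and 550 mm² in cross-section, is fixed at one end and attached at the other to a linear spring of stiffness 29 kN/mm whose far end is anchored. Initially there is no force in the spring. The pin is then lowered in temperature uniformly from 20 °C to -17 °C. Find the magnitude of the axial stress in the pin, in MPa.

If the spring were absent the pin would shorten by αΔT L = 16.1×10⁻⁶ × 37 × 1375 = 0.8191 mm.
Let P be the tensile force in the spring. The pin extends elastically by PL/(AE) and the spring stretches by P/k; together these equal δ_free.
So P = δ_free / [L/(AE) + 1/k] = 0.8191 / [ 1375/(550×119×10³) + 1/(29×10³) ].
P = 0.8191 / 5.549×10⁻⁵ = 14760 N.
σ = P/A = 14760/550 = 26.84 MPa.

σ ≈ 26.8 MPa (tensile)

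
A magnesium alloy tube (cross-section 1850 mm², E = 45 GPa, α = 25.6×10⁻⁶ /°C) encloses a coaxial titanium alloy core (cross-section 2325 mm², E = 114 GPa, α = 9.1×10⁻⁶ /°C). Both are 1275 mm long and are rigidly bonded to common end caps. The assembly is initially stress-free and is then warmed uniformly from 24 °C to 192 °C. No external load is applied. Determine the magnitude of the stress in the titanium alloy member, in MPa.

σ ≈ 75.5 MPa (tensile)

Equilibrium of a rigid end plate with no external load gives equal and opposite internal forces ±P in the two members. Since α_{magnesium alloy} > α_{titanium alloy}, heating drives the magnesium alloy into compression and the titanium alloy into tension.
Setting the final lengths equal and cancelling L: (α₁ − α₂)ΔT = P/(A₁E₁) + P/(A₂E₂).
|α₁ − α₂|·ΔT = 16.5×10⁻⁶ × 168 = 0.002772.
1/(A₁E₁) + 1/(A₂E₂) = 1/(1850×45×10³) + 1/(2325×114×10³) = 1.578×10⁻⁸ N⁻¹.
P = 0.002772 / 1.578×10⁻⁸ = 175600 N = 175.6 kN.
σ_{titanium alloy} = P/A₂ = 175600/2325 = 75.53 MPa, tensile.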